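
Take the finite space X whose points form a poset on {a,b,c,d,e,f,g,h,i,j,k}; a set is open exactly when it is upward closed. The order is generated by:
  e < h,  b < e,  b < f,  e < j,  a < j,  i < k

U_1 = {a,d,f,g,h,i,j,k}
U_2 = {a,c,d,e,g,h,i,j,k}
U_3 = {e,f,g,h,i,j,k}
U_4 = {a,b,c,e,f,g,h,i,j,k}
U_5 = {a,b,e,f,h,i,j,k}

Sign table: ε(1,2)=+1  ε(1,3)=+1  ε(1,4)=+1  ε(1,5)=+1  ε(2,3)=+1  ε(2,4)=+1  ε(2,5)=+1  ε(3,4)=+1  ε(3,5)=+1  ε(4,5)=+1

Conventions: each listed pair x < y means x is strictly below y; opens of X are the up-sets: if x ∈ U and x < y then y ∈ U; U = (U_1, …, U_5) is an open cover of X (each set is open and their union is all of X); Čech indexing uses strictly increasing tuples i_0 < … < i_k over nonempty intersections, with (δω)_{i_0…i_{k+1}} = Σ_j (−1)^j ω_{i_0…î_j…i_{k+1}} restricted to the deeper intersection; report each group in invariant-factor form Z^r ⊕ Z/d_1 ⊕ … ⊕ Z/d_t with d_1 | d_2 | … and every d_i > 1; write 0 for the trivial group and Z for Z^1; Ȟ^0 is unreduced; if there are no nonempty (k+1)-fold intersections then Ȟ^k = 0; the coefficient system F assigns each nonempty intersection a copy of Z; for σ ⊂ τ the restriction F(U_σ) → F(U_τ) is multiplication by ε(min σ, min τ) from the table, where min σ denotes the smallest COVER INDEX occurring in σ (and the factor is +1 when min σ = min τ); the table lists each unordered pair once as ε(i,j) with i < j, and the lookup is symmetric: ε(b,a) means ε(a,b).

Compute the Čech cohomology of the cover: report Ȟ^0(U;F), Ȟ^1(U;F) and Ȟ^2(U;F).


Ȟ^0 ≅ Z; Ȟ^1 ≅ 0; Ȟ^2 ≅ 0

intersection data:
  U12={a,d,g,h,i,j,k} U13={f,g,h,i,j,k} U14={a,f,g,h,i,j,k} U15={a,f,h,i,j,k} U23={e,g,h,i,j,k} U24={a,c,e,g,h,i,j,k} U25={a,e,h,i,j,k} U34={e,f,g,h,i,j,k} U35={e,f,h,i,j,k} U45={a,b,e,f,h,i,j,k}
  U123={g,h,i,j,k} U124={a,g,h,i,j,k} U125={a,h,i,j,k} U134={f,g,h,i,j,k} U135={f,h,i,j,k} U145={a,f,h,i,j,k} U234={e,g,h,i,j,k} U235={e,h,i,j,k} U245={a,e,h,i,j,k} U345={e,f,h,i,j,k}
  U1234={g,h,i,j,k} U1235={h,i,j,k} U1245={a,h,i,j,k} U1345={f,h,i,j,k} U2345={e,h,i,j,k}
  U12345={h,i,j,k}
C dims 5,10,10,5; δ0: rk 4, SNF 1^4; δ1: rk 6, SNF 1^6; δ2: rk 4, SNF 1^4
Ȟ^0 = (5 − 4) − 0 = 1, so Ȟ^0 ≅ Z
Ȟ^1 = (10 − 6) − 4 = 0, so Ȟ^1 ≅ 0
Ȟ^2 = (10 − 4) − 6 = 0, so Ȟ^2 ≅ 0


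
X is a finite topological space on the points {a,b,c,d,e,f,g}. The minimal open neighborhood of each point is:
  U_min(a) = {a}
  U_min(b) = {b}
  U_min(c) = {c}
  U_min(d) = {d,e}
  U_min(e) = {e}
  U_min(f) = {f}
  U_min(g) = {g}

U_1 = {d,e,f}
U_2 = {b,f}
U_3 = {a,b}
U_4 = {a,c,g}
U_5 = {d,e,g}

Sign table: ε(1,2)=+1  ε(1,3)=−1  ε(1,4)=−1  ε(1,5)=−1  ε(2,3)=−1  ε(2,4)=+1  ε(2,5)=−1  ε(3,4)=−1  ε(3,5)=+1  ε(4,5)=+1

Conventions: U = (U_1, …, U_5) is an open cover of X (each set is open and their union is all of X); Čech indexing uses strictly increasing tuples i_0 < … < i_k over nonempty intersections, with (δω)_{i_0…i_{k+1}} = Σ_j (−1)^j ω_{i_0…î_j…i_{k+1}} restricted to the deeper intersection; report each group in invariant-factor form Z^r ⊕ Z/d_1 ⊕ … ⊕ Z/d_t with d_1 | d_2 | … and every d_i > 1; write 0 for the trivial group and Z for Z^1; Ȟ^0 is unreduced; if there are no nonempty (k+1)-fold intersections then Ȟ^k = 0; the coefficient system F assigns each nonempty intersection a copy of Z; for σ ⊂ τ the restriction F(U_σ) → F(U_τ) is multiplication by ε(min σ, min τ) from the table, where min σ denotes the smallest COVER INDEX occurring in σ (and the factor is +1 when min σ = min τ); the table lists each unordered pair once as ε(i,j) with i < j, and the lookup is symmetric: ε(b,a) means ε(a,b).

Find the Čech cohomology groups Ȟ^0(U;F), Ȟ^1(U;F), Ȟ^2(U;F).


Ȟ^0 ≅ 0; Ȟ^1 ≅ Z/2; Ȟ^2 ≅ 0

nerve of the cover:
  U12={f} U15={d,e} U23={b} U34={a} U45={g}
C dims 5,5; δ0: rk 5, SNF 1^4·2
Ȟ^0 = (5 − 5) − 0 = 0, so Ȟ^0 ≅ 0
Ȟ^1 = (5 − 0) − 5 = 0 plus torsion [2], so Ȟ^1 ≅ Z/2
Ȟ^2 = (0 − 0) − 0 = 0, so Ȟ^2 ≅ 0


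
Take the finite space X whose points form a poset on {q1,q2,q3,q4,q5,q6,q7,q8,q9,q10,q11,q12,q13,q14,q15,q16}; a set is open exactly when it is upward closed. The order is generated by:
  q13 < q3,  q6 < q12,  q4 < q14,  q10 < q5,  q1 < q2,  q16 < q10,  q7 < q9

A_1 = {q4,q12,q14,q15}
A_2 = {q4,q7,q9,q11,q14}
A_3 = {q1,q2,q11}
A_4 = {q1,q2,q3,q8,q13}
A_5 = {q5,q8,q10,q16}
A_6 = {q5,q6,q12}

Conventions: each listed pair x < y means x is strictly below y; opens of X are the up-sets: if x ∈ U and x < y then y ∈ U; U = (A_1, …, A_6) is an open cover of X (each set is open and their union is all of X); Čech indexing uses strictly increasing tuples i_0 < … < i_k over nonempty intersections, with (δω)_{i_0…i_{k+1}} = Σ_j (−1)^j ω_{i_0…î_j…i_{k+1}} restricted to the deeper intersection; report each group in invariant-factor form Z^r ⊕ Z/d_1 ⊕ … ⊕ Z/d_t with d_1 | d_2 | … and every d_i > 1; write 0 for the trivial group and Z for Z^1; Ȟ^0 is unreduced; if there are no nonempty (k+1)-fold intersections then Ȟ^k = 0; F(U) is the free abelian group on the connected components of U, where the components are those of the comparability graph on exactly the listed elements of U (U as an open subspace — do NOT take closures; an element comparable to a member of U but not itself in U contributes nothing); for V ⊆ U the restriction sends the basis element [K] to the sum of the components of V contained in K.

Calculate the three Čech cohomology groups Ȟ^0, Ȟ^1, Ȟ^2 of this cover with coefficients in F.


Ȟ^0 ≅ Z^9; Ȟ^1 ≅ 0; Ȟ^2 ≅ 0

nerve simplices:
  A12={q4,q14} A16={q12} A23={q11} A34={q1,q2} A45={q8} A56={q5}
components per intersection:
  A1: {q4,q14} {q12} {q15}
  A2: {q4,q14} {q7,q9} {q11}
  A3: {q1,q2} {q11}
  A4: {q1,q2} {q3,q13} {q8}
  A5: {q5,q10,q16} {q8}
  A6: {q5} {q6,q12}
  A12: {q4,q14}
  A16: {q12}
  A23: {q11}
  A34: {q1,q2}
  A45: {q8}
  A56: {q5}
C dims 15,6; δ0: rk 6, SNF 1^6
degree 0: 15−6−0 = 9 → Ȟ^0 ≅ Z^9
degree 1: 6−0−6 = 0 → Ȟ^1 ≅ 0
degree 2: 0−0−0 = 0 → Ȟ^2 ≅ 0


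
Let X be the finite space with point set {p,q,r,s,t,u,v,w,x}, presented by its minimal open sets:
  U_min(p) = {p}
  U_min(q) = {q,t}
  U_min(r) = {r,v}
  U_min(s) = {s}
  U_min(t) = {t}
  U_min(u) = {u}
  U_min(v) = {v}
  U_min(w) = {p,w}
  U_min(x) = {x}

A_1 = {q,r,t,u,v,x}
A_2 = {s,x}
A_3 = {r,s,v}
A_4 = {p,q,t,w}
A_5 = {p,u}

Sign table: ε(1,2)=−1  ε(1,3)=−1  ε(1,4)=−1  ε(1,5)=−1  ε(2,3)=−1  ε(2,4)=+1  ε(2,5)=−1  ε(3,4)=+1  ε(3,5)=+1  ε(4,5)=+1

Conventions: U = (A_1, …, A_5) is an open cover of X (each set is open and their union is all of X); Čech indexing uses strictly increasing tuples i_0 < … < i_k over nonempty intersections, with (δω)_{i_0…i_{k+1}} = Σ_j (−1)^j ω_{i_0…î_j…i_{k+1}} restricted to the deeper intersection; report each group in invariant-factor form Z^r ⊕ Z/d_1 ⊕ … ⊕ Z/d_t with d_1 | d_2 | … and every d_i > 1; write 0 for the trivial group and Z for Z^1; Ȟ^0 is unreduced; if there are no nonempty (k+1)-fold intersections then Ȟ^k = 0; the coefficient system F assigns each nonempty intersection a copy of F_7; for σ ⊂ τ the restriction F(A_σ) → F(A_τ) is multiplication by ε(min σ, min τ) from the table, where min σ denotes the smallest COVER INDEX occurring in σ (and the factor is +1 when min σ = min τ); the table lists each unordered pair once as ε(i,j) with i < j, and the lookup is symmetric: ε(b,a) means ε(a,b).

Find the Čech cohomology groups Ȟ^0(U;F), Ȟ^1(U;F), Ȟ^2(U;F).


cover nerve:
  A12={x} A13={r,v} A14={q,t} A15={u} A23={s} A45={p}
C dims 5,6; δ0: rk_F7 5
Ȟ^0: (5−5)−0=0 ⇒ 0
Ȟ^1: (6−0)−5=1 ⇒ Z/7
Ȟ^2: (0−0)−0=0 ⇒ 0

Ȟ^0 ≅ 0, Ȟ^1 ≅ Z/7 and Ȟ^2 ≅ 0


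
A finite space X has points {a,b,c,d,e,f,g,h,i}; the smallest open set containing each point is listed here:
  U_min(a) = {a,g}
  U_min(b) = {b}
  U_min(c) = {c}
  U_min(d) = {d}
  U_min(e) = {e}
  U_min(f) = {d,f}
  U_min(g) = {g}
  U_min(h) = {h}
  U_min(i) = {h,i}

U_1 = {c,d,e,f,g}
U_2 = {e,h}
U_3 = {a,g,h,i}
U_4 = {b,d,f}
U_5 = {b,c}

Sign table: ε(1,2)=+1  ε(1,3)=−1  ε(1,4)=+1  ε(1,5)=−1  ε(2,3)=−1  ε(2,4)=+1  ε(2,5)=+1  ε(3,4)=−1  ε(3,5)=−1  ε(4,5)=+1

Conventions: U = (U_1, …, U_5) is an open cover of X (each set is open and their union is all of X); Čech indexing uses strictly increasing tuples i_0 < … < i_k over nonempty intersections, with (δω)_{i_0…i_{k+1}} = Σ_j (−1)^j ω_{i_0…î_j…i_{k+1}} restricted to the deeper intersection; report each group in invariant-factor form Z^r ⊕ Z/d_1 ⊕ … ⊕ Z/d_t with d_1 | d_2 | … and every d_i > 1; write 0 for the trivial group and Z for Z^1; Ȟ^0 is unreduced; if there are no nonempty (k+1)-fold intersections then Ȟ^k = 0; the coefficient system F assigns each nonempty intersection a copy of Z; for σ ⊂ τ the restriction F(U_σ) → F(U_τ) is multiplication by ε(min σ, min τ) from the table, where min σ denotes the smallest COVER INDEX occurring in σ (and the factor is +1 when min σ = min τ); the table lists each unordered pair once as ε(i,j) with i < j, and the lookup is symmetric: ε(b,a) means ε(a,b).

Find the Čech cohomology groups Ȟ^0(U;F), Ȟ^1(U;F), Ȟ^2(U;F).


Ȟ^0 = 0, Ȟ^1 = Z ⊕ Z/2 and Ȟ^2 = 0

nerve of the cover:
  U12={e} U13={g} U14={d,f} U15={c} U23={h} U45={b}
C dims 5,6; δ0: rk 5, SNF 1^4·2
Ȟ^0 = (5 − 5) − 0 = 0, so Ȟ^0 ≅ 0
Ȟ^1 = (6 − 0) − 5 = 1 plus torsion [2], so Ȟ^1 ≅ Z ⊕ Z/2
Ȟ^2 = (0 − 0) − 0 = 0, so Ȟ^2 ≅ 0


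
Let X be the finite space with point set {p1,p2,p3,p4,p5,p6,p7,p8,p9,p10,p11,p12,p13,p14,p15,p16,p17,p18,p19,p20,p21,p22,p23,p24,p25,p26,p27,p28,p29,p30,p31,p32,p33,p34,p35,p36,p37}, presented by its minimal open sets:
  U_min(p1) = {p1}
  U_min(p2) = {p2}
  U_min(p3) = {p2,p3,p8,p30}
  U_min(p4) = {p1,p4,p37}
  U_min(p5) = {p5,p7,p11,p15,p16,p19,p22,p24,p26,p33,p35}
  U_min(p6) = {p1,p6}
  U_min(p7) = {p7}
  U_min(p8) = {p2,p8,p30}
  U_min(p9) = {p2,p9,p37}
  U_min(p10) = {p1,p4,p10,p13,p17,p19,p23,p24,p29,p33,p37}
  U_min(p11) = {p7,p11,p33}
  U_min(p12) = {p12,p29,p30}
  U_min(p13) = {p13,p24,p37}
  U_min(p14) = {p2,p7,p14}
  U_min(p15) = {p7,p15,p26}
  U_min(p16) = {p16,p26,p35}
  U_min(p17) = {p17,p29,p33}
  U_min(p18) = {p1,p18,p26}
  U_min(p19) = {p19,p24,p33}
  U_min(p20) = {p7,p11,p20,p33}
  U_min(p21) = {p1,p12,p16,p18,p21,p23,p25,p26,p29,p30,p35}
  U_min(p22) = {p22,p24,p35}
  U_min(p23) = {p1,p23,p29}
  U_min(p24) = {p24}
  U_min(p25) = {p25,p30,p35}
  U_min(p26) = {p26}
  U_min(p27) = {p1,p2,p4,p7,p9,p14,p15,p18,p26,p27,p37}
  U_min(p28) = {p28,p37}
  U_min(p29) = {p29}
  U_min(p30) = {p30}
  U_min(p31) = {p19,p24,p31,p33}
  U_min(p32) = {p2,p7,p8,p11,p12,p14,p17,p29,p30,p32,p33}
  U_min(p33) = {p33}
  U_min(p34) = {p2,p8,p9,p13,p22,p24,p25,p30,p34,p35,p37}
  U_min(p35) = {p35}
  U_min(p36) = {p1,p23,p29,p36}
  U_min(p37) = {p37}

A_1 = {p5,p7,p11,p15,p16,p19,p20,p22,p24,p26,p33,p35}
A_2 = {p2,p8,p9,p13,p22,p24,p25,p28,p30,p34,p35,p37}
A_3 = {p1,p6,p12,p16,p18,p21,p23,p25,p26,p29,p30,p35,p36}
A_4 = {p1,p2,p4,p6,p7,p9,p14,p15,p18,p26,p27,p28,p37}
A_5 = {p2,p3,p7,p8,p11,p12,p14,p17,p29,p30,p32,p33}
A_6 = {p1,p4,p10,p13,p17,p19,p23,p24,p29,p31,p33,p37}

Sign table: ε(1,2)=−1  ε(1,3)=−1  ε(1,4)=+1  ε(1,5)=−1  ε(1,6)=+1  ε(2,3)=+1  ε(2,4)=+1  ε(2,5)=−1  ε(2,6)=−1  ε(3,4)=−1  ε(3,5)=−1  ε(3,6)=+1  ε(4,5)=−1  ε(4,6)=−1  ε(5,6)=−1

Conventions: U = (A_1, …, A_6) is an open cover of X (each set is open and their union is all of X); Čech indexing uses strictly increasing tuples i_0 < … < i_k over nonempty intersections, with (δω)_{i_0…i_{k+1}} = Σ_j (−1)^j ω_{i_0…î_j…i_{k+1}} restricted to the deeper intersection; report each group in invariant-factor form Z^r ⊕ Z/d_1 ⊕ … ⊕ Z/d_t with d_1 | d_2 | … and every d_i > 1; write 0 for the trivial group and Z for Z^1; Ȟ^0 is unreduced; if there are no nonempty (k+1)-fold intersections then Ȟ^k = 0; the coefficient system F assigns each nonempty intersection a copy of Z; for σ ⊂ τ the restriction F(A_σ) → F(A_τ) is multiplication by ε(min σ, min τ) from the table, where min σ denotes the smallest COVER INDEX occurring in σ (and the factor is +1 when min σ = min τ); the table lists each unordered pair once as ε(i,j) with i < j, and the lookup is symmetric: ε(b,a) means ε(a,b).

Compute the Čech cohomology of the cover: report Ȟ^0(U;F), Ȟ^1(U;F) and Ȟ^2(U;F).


nerve simplices:
  A12={p22,p24,p35} A13={p16,p26,p35} A14={p7,p15,p26} A15={p7,p11,p33} A16={p19,p24,p33} A23={p25,p30,p35} A24={p2,p9,p28,p37} A25={p2,p8,p30} A26={p13,p24,p37} A34={p1,p6,p18,p26} A35={p12,p29,p30} A36={p1,p23,p29} A45={p2,p7,p14} A46={p1,p4,p37} A56={p17,p29,p33}
  A123={p35} A126={p24} A134={p26} A145={p7} A156={p33} A235={p30} A245={p2} A246={p37} A346={p1} A356={p29}
C dims 6,15,10; δ0: rk 6, SNF 1^5·2; δ1: rk 9, SNF 1^9
degree 0: 6−6−0 = 0 → Ȟ^0 ≅ 0
degree 1: 15−9−6 = 0 plus torsion [2] → Ȟ^1 ≅ Z/2
degree 2: 10−0−9 = 1 → Ȟ^2 ≅ Z

Ȟ^0 ≅ 0,  Ȟ^1 ≅ Z/2,  Ȟ^2 ≅ Z


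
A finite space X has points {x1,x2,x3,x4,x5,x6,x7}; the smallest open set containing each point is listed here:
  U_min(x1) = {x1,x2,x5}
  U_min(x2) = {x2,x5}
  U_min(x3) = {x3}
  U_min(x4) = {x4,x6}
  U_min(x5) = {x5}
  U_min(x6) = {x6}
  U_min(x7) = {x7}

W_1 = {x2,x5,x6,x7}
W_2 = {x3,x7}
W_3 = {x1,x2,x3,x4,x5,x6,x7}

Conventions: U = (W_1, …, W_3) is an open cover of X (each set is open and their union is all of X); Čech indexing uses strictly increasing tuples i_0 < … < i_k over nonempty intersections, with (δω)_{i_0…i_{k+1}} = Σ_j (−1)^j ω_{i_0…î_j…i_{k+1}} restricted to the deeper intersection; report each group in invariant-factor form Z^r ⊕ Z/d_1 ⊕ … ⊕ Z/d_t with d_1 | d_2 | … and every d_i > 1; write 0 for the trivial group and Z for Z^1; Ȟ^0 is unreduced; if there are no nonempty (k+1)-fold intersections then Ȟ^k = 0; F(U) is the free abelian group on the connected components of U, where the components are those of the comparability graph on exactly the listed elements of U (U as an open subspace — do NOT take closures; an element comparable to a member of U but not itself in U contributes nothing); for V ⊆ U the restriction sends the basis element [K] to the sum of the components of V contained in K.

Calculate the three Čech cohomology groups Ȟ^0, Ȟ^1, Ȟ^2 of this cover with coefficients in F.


nerve simplices:
  W12={x7} W13={x2,x5,x6,x7} W23={x3,x7}
  W123={x7}
components per intersection:
  W1: {x2,x5} {x6} {x7}
  W2: {x3} {x7}
  W3: {x1,x2,x5} {x3} {x4,x6} {x7}
  W12: {x7}
  W13: {x2,x5} {x6} {x7}
  W23: {x3} {x7}
  W123: {x7}
C dims 9,6,1; δ0: rk 5, SNF 1^5; δ1: rk 1, SNF 1^1
degree 0: 9−5−0 = 4 → Ȟ^0 ≅ Z^4
degree 1: 6−1−5 = 0 → Ȟ^1 ≅ 0
degree 2: 1−0−1 = 0 → Ȟ^2 ≅ 0

Ȟ^0 = Z^4, Ȟ^1 = 0, Ȟ^2 = 0


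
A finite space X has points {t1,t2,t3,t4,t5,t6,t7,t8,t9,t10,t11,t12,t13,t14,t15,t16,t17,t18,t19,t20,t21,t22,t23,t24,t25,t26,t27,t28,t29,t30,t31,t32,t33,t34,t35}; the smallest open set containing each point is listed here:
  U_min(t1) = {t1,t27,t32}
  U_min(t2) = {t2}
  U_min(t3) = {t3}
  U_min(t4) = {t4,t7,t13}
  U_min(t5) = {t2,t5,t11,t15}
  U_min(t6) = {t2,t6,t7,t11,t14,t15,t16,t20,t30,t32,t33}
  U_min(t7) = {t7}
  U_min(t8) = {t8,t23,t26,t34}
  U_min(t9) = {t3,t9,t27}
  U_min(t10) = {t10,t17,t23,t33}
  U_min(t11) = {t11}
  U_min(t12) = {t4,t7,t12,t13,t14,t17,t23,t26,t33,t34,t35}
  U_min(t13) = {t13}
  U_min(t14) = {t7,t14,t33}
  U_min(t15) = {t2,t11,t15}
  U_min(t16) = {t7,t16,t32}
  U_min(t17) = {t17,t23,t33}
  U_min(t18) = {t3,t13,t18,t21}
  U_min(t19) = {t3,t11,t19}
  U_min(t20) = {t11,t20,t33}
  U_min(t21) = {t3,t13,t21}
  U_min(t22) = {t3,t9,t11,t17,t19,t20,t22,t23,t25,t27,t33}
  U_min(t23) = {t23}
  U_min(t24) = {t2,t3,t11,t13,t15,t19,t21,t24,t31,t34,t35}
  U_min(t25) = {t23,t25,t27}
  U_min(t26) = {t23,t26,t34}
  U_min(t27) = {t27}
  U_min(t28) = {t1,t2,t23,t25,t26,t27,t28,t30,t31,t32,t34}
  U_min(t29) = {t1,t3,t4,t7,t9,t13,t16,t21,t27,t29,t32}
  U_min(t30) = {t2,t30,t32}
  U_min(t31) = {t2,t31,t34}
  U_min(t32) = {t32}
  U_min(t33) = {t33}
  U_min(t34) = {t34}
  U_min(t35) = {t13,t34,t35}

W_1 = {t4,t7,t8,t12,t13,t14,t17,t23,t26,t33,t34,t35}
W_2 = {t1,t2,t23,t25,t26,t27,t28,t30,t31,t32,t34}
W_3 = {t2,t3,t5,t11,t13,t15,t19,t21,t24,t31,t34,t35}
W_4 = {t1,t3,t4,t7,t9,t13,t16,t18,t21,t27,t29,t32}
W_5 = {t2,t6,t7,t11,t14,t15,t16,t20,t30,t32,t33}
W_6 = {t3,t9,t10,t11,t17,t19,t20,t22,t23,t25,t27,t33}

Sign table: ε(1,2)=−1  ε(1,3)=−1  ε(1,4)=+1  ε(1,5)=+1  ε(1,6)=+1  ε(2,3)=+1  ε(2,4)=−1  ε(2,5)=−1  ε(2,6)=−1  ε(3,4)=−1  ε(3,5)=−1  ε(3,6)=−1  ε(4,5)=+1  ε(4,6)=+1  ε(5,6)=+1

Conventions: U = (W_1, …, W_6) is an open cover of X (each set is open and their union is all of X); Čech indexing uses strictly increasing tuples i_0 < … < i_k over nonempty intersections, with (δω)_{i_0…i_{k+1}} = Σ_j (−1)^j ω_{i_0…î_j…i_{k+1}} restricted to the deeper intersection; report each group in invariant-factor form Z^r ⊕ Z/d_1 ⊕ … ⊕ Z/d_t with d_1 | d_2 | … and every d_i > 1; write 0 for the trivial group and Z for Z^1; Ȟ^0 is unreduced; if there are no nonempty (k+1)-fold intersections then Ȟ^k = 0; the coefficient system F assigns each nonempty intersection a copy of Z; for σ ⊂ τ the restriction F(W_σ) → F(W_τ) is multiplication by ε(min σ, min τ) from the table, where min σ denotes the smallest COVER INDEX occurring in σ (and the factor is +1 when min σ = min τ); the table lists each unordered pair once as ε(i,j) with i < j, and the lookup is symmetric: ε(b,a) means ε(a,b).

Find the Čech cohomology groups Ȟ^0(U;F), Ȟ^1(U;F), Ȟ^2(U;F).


Ȟ^0(U;F) ≅ Z, Ȟ^1(U;F) ≅ 0 and Ȟ^2(U;F) ≅ Z/2

nonempty intersections:
  W12={t23,t26,t34} W13={t13,t34,t35} W14={t4,t7,t13} W15={t7,t14,t33} W16={t17,t23,t33} W23={t2,t31,t34} W24={t1,t27,t32} W25={t2,t30,t32} W26={t23,t25,t27} W34={t3,t13,t21} W35={t2,t11,t15} W36={t3,t11,t19} W45={t7,t16,t32} W46={t3,t9,t27} W56={t11,t20,t33}
  W123={t34} W126={t23} W134={t13} W145={t7} W156={t33} W235={t2} W245={t32} W246={t27} W346={t3} W356={t11}
C dims 6,15,10; δ0: rk 5, SNF 1^5; δ1: rk 10, SNF 1^9·2
Ȟ^0: (6−5)−0=1 ⇒ Z
Ȟ^1: (15−10)−5=0 ⇒ 0
Ȟ^2: (10−0)−10=0 plus torsion [2] ⇒ Z/2


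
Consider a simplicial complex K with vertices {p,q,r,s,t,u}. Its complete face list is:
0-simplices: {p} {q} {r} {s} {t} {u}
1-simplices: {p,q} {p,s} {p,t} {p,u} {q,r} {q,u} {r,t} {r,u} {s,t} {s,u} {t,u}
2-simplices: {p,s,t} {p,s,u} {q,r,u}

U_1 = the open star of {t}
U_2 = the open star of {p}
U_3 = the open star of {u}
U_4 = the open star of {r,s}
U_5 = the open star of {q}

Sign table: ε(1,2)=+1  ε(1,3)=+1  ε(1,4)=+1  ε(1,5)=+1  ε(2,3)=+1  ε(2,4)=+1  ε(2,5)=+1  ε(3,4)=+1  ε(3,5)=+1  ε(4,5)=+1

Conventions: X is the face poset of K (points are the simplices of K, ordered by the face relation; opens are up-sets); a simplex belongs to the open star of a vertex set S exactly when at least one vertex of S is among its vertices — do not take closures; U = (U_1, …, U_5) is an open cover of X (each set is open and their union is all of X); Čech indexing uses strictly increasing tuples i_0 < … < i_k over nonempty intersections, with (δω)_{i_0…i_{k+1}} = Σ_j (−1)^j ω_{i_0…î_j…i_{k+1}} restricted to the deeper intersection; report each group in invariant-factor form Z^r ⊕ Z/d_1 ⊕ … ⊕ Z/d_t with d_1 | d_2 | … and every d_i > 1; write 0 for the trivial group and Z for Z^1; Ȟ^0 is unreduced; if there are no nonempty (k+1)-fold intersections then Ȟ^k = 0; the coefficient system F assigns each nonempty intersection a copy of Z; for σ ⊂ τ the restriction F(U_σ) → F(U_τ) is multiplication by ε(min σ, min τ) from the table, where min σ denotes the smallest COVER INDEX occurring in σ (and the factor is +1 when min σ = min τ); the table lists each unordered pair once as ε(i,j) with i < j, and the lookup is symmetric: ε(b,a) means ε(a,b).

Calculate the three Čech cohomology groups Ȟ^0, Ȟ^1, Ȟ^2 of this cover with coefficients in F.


Ȟ^0 ≅ Z, Ȟ^1 ≅ Z^2, Ȟ^2 ≅ 0

nonempty overlaps:
  U1={{t},{p,t},{r,t},{s,t},{t,u},{p,s,t}} U2={{p},{p,q},{p,s},{p,t},{p,u},{p,s,t},{p,s,u}} U3={{u},{p,u},{q,u},{r,u},{s,u},{t,u},{p,s,u},{q,r,u}} U4={{r},{s},{p,s},{q,r},{r,t},{r,u},{s,t},{s,u},{p,s,t},{p,s,u},{q,r,u}} U5={{q},{p,q},{q,r},{q,u},{q,r,u}}
  U12={{p,t},{p,s,t}} U13={{t,u}} U14={{r,t},{s,t},{p,s,t}} U23={{p,u},{p,s,u}} U24={{p,s},{p,s,t},{p,s,u}} U25={{p,q}} U34={{r,u},{s,u},{p,s,u},{q,r,u}} U35={{q,u},{q,r,u}} U45={{q,r},{q,r,u}}
  U124={{p,s,t}} U234={{p,s,u}} U345={{q,r,u}}
C dims 5,9,3; δ0: rk 4, SNF 1^4; δ1: rk 3, SNF 1^3
degree 0: 5−4−0 = 1 → Ȟ^0 ≅ Z
degree 1: 9−3−4 = 2 → Ȟ^1 ≅ Z^2
degree 2: 3−0−3 = 0 → Ȟ^2 ≅ 0


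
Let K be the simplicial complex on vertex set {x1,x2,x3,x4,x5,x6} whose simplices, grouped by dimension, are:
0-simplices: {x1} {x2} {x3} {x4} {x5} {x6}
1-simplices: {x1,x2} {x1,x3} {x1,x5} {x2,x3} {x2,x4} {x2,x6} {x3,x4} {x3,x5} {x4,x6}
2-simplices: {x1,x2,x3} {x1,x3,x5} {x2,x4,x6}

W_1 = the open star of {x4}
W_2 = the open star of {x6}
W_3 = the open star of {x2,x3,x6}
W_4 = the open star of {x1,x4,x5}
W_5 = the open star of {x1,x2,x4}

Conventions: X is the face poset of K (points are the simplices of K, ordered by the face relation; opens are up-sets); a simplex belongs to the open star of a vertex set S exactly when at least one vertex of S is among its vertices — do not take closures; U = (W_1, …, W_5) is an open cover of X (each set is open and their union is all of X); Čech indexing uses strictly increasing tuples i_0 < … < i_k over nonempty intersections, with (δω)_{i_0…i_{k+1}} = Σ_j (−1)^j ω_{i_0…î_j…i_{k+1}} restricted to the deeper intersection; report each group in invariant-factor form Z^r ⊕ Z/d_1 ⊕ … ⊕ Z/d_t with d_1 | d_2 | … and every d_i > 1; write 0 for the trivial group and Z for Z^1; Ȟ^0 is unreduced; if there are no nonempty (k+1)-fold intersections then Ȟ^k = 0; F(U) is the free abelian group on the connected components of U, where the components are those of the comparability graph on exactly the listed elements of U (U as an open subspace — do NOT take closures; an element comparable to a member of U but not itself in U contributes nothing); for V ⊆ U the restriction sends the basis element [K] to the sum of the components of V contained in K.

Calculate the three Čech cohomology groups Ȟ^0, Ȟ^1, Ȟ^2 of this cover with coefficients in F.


Ȟ^0 = Z; Ȟ^1 = Z; Ȟ^2 = 0

intersection data:
  W1={{x4},{x2,x4},{x3,x4},{x4,x6},{x2,x4,x6}} W2={{x6},{x2,x6},{x4,x6},{x2,x4,x6}} W3={{x2},{x3},{x6},{x1,x2},{x1,x3},{x2,x3},{x2,x4},{x2,x6},{x3,x4},{x3,x5},{x4,x6},{x1,x2,x3},{x1,x3,x5},{x2,x4,x6}} W4={{x1},{x4},{x5},{x1,x2},{x1,x3},{x1,x5},{x2,x4},{x3,x4},{x3,x5},{x4,x6},{x1,x2,x3},{x1,x3,x5},{x2,x4,x6}} W5={{x1},{x2},{x4},{x1,x2},{x1,x3},{x1,x5},{x2,x3},{x2,x4},{x2,x6},{x3,x4},{x4,x6},{x1,x2,x3},{x1,x3,x5},{x2,x4,x6}}
  W12={{x4,x6},{x2,x4,x6}} W13={{x2,x4},{x3,x4},{x4,x6},{x2,x4,x6}} W14={{x4},{x2,x4},{x3,x4},{x4,x6},{x2,x4,x6}} W15={{x4},{x2,x4},{x3,x4},{x4,x6},{x2,x4,x6}} W23={{x6},{x2,x6},{x4,x6},{x2,x4,x6}} W24={{x4,x6},{x2,x4,x6}} W25={{x2,x6},{x4,x6},{x2,x4,x6}} W34={{x1,x2},{x1,x3},{x2,x4},{x3,x4},{x3,x5},{x4,x6},{x1,x2,x3},{x1,x3,x5},{x2,x4,x6}} W35={{x2},{x1,x2},{x1,x3},{x2,x3},{x2,x4},{x2,x6},{x3,x4},{x4,x6},{x1,x2,x3},{x1,x3,x5},{x2,x4,x6}} W45={{x1},{x4},{x1,x2},{x1,x3},{x1,x5},{x2,x4},{x3,x4},{x4,x6},{x1,x2,x3},{x1,x3,x5},{x2,x4,x6}}
  W123={{x4,x6},{x2,x4,x6}} W124={{x4,x6},{x2,x4,x6}} W125={{x4,x6},{x2,x4,x6}} W134={{x2,x4},{x3,x4},{x4,x6},{x2,x4,x6}} W135={{x2,x4},{x3,x4},{x4,x6},{x2,x4,x6}} W145={{x4},{x2,x4},{x3,x4},{x4,x6},{x2,x4,x6}} W234={{x4,x6},{x2,x4,x6}} W235={{x2,x6},{x4,x6},{x2,x4,x6}} W245={{x4,x6},{x2,x4,x6}} W345={{x1,x2},{x1,x3},{x2,x4},{x3,x4},{x4,x6},{x1,x2,x3},{x1,x3,x5},{x2,x4,x6}}
  W1234={{x4,x6},{x2,x4,x6}} W1235={{x4,x6},{x2,x4,x6}} W1245={{x4,x6},{x2,x4,x6}} W1345={{x2,x4},{x3,x4},{x4,x6},{x2,x4,x6}} W2345={{x4,x6},{x2,x4,x6}}
  W12345={{x4,x6},{x2,x4,x6}}
components per intersection:
  W1: {{x4},{x2,x4},{x3,x4},{x4,x6},{x2,x4,x6}}
  W2: {{x6},{x2,x6},{x4,x6},{x2,x4,x6}}
  W3: {{x2},{x3},{x6},{x1,x2},{x1,x3},{x2,x3},{x2,x4},{x2,x6},{x3,x4},{x3,x5},{x4,x6},{x1,x2,x3},{x1,x3,x5},{x2,x4,x6}}
  W4: {{x1},{x5},{x1,x2},{x1,x3},{x1,x5},{x3,x5},{x1,x2,x3},{x1,x3,x5}} {{x4},{x2,x4},{x3,x4},{x4,x6},{x2,x4,x6}}
  W5: {{x1},{x2},{x4},{x1,x2},{x1,x3},{x1,x5},{x2,x3},{x2,x4},{x2,x6},{x3,x4},{x4,x6},{x1,x2,x3},{x1,x3,x5},{x2,x4,x6}}
  W12: {{x4,x6},{x2,x4,x6}}
  W13: {{x2,x4},{x4,x6},{x2,x4,x6}} {{x3,x4}}
  W14: {{x4},{x2,x4},{x3,x4},{x4,x6},{x2,x4,x6}}
  W15: {{x4},{x2,x4},{x3,x4},{x4,x6},{x2,x4,x6}}
  W23: {{x6},{x2,x6},{x4,x6},{x2,x4,x6}}
  W24: {{x4,x6},{x2,x4,x6}}
  W25: {{x2,x6},{x4,x6},{x2,x4,x6}}
  W34: {{x1,x2},{x1,x3},{x3,x5},{x1,x2,x3},{x1,x3,x5}} {{x2,x4},{x4,x6},{x2,x4,x6}} {{x3,x4}}
  W35: {{x2},{x1,x2},{x1,x3},{x2,x3},{x2,x4},{x2,x6},{x4,x6},{x1,x2,x3},{x1,x3,x5},{x2,x4,x6}} {{x3,x4}}
  W45: {{x1},{x1,x2},{x1,x3},{x1,x5},{x1,x2,x3},{x1,x3,x5}} {{x4},{x2,x4},{x3,x4},{x4,x6},{x2,x4,x6}}
  W123: {{x4,x6},{x2,x4,x6}}
  W124: {{x4,x6},{x2,x4,x6}}
  W125: {{x4,x6},{x2,x4,x6}}
  W134: {{x2,x4},{x4,x6},{x2,x4,x6}} {{x3,x4}}
  W135: {{x2,x4},{x4,x6},{x2,x4,x6}} {{x3,x4}}
  W145: {{x4},{x2,x4},{x3,x4},{x4,x6},{x2,x4,x6}}
  W234: {{x4,x6},{x2,x4,x6}}
  W235: {{x2,x6},{x4,x6},{x2,x4,x6}}
  W245: {{x4,x6},{x2,x4,x6}}
  W345: {{x1,x2},{x1,x3},{x1,x2,x3},{x1,x3,x5}} {{x2,x4},{x4,x6},{x2,x4,x6}} {{x3,x4}}
  W1234: {{x4,x6},{x2,x4,x6}}
  W1235: {{x4,x6},{x2,x4,x6}}
  W1245: {{x4,x6},{x2,x4,x6}}
  W1345: {{x2,x4},{x4,x6},{x2,x4,x6}} {{x3,x4}}
  W2345: {{x4,x6},{x2,x4,x6}}
  W12345: {{x4,x6},{x2,x4,x6}}
C dims 6,15,14,6; δ0: rk 5, SNF 1^5; δ1: rk 9, SNF 1^9; δ2: rk 5, SNF 1^5
Ȟ^0 = (6 − 5) − 0 = 1, so Ȟ^0 ≅ Z
Ȟ^1 = (15 − 9) − 5 = 1, so Ȟ^1 ≅ Z
Ȟ^2 = (14 − 5) − 9 = 0, so Ȟ^2 ≅ 0


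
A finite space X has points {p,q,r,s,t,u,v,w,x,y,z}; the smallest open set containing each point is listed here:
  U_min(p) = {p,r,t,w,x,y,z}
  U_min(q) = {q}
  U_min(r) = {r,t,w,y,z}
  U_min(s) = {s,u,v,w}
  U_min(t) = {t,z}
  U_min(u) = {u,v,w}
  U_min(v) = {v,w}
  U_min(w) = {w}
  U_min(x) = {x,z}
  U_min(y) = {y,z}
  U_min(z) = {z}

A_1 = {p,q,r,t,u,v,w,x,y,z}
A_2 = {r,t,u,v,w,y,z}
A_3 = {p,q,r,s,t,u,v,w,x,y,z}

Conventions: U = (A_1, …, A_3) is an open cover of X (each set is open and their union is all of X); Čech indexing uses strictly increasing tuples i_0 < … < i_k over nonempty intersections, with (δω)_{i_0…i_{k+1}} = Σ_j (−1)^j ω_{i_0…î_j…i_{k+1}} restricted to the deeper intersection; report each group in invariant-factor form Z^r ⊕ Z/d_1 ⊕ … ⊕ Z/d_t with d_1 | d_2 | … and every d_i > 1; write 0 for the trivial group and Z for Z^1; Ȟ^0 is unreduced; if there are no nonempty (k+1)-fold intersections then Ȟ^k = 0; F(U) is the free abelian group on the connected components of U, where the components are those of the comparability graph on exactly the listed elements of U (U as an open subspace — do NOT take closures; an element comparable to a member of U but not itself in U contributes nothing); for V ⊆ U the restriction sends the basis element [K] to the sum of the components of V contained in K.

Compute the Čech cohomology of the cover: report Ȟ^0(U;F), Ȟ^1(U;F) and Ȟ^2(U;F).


Ȟ^0 ≅ Z^2, Ȟ^1 ≅ 0 and Ȟ^2 ≅ 0

intersection data:
  A12={r,t,u,v,w,y,z} A13={p,q,r,t,u,v,w,x,y,z} A23={r,t,u,v,w,y,z}
  A123={r,t,u,v,w,y,z}
components per intersection:
  A1: {p,r,t,u,v,w,x,y,z} {q}
  A2: {r,t,u,v,w,y,z}
  A3: {p,r,s,t,u,v,w,x,y,z} {q}
  A12: {r,t,u,v,w,y,z}
  A13: {p,r,t,u,v,w,x,y,z} {q}
  A23: {r,t,u,v,w,y,z}
  A123: {r,t,u,v,w,y,z}
C dims 5,4,1; δ0: rk 3, SNF 1^3; δ1: rk 1, SNF 1^1
Ȟ^0 = (5 − 3) − 0 = 2, so Ȟ^0 ≅ Z^2
Ȟ^1 = (4 − 1) − 3 = 0, so Ȟ^1 ≅ 0
Ȟ^2 = (1 − 0) − 1 = 0, so Ȟ^2 ≅ 0


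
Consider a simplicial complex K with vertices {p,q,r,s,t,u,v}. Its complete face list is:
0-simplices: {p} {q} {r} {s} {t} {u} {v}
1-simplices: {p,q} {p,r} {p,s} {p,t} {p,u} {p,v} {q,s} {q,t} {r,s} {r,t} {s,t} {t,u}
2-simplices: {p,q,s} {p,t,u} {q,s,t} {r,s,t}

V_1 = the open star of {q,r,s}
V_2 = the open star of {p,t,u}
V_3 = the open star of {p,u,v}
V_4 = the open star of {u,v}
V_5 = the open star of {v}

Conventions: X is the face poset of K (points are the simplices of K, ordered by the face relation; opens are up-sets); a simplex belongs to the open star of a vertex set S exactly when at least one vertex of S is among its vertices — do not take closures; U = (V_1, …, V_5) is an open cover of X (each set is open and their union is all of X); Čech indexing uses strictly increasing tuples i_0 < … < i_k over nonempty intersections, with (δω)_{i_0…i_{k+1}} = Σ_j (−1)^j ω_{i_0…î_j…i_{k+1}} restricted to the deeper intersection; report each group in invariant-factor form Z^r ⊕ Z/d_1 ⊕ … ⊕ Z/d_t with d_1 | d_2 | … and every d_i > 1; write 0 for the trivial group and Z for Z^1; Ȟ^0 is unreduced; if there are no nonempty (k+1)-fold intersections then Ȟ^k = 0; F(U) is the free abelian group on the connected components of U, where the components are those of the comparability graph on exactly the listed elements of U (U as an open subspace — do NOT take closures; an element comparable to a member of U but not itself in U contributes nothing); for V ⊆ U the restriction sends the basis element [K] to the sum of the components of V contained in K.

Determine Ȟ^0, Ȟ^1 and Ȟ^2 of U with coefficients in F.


nerve of the cover:
  V1={{q},{r},{s},{p,q},{p,r},{p,s},{q,s},{q,t},{r,s},{r,t},{s,t},{p,q,s},{q,s,t},{r,s,t}} V2={{p},{t},{u},{p,q},{p,r},{p,s},{p,t},{p,u},{p,v},{q,t},{r,t},{s,t},{t,u},{p,q,s},{p,t,u},{q,s,t},{r,s,t}} V3={{p},{u},{v},{p,q},{p,r},{p,s},{p,t},{p,u},{p,v},{t,u},{p,q,s},{p,t,u}} V4={{u},{v},{p,u},{p,v},{t,u},{p,t,u}} V5={{v},{p,v}}
  V12={{p,q},{p,r},{p,s},{q,t},{r,t},{s,t},{p,q,s},{q,s,t},{r,s,t}} V13={{p,q},{p,r},{p,s},{p,q,s}} V23={{p},{u},{p,q},{p,r},{p,s},{p,t},{p,u},{p,v},{t,u},{p,q,s},{p,t,u}} V24={{u},{p,u},{p,v},{t,u},{p,t,u}} V25={{p,v}} V34={{u},{v},{p,u},{p,v},{t,u},{p,t,u}} V35={{v},{p,v}} V45={{v},{p,v}}
  V123={{p,q},{p,r},{p,s},{p,q,s}} V234={{u},{p,u},{p,v},{t,u},{p,t,u}} V235={{p,v}} V245={{p,v}} V345={{v},{p,v}}
  V2345={{p,v}}
components per intersection:
  V1: {{q},{r},{s},{p,q},{p,r},{p,s},{q,s},{q,t},{r,s},{r,t},{s,t},{p,q,s},{q,s,t},{r,s,t}}
  V2: {{p},{t},{u},{p,q},{p,r},{p,s},{p,t},{p,u},{p,v},{q,t},{r,t},{s,t},{t,u},{p,q,s},{p,t,u},{q,s,t},{r,s,t}}
  V3: {{p},{u},{v},{p,q},{p,r},{p,s},{p,t},{p,u},{p,v},{t,u},{p,q,s},{p,t,u}}
  V4: {{u},{p,u},{t,u},{p,t,u}} {{v},{p,v}}
  V5: {{v},{p,v}}
  V12: {{p,q},{p,s},{p,q,s}} {{p,r}} {{q,t},{r,t},{s,t},{q,s,t},{r,s,t}}
  V13: {{p,q},{p,s},{p,q,s}} {{p,r}}
  V23: {{p},{u},{p,q},{p,r},{p,s},{p,t},{p,u},{p,v},{t,u},{p,q,s},{p,t,u}}
  V24: {{u},{p,u},{t,u},{p,t,u}} {{p,v}}
  V25: {{p,v}}
  V34: {{u},{p,u},{t,u},{p,t,u}} {{v},{p,v}}
  V35: {{v},{p,v}}
  V45: {{v},{p,v}}
  V123: {{p,q},{p,s},{p,q,s}} {{p,r}}
  V234: {{u},{p,u},{t,u},{p,t,u}} {{p,v}}
  V235: {{p,v}}
  V245: {{p,v}}
  V345: {{v},{p,v}}
  V2345: {{p,v}}
C dims 6,13,7,1; δ0: rk 5, SNF 1^5; δ1: rk 6, SNF 1^6; δ2: rk 1, SNF 1^1
Ȟ^0 = (6 − 5) − 0 = 1, so Ȟ^0 ≅ Z
Ȟ^1 = (13 − 6) − 5 = 2, so Ȟ^1 ≅ Z^2
Ȟ^2 = (7 − 1) − 6 = 0, so Ȟ^2 ≅ 0

Ȟ^0 = Z,  Ȟ^1 = Z^2,  Ȟ^2 = 0


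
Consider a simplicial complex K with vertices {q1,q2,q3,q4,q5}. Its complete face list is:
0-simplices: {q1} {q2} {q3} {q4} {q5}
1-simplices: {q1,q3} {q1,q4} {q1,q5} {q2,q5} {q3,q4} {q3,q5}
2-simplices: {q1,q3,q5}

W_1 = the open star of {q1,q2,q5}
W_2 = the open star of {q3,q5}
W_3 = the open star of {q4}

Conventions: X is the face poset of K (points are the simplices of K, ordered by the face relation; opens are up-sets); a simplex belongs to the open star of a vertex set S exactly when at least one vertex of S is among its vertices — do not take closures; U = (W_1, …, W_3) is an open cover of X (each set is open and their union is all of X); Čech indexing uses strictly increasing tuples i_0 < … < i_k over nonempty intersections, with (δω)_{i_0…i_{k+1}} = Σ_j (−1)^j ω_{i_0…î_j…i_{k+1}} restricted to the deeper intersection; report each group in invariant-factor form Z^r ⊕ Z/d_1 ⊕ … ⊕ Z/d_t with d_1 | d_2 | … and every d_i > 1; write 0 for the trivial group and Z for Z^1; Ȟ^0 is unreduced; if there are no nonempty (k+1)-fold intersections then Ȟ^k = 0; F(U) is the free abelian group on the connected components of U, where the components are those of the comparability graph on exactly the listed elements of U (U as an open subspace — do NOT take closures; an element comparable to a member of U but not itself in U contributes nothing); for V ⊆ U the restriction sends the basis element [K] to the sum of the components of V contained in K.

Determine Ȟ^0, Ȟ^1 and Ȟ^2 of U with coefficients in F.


nonempty overlaps:
  W1={{q1},{q2},{q5},{q1,q3},{q1,q4},{q1,q5},{q2,q5},{q3,q5},{q1,q3,q5}} W2={{q3},{q5},{q1,q3},{q1,q5},{q2,q5},{q3,q4},{q3,q5},{q1,q3,q5}} W3={{q4},{q1,q4},{q3,q4}}
  W12={{q5},{q1,q3},{q1,q5},{q2,q5},{q3,q5},{q1,q3,q5}} W13={{q1,q4}} W23={{q3,q4}}
components per intersection:
  W1: {{q1},{q2},{q5},{q1,q3},{q1,q4},{q1,q5},{q2,q5},{q3,q5},{q1,q3,q5}}
  W2: {{q3},{q5},{q1,q3},{q1,q5},{q2,q5},{q3,q4},{q3,q5},{q1,q3,q5}}
  W3: {{q4},{q1,q4},{q3,q4}}
  W12: {{q5},{q1,q3},{q1,q5},{q2,q5},{q3,q5},{q1,q3,q5}}
  W13: {{q1,q4}}
  W23: {{q3,q4}}
C dims 3,3; δ0: rk 2, SNF 1^2
degree 0: 3−2−0 = 1 → Ȟ^0 ≅ Z
degree 1: 3−0−2 = 1 → Ȟ^1 ≅ Z
degree 2: 0−0−0 = 0 → Ȟ^2 ≅ 0

Ȟ^0 ≅ Z,  Ȟ^1 ≅ Z,  Ȟ^2 ≅ 0


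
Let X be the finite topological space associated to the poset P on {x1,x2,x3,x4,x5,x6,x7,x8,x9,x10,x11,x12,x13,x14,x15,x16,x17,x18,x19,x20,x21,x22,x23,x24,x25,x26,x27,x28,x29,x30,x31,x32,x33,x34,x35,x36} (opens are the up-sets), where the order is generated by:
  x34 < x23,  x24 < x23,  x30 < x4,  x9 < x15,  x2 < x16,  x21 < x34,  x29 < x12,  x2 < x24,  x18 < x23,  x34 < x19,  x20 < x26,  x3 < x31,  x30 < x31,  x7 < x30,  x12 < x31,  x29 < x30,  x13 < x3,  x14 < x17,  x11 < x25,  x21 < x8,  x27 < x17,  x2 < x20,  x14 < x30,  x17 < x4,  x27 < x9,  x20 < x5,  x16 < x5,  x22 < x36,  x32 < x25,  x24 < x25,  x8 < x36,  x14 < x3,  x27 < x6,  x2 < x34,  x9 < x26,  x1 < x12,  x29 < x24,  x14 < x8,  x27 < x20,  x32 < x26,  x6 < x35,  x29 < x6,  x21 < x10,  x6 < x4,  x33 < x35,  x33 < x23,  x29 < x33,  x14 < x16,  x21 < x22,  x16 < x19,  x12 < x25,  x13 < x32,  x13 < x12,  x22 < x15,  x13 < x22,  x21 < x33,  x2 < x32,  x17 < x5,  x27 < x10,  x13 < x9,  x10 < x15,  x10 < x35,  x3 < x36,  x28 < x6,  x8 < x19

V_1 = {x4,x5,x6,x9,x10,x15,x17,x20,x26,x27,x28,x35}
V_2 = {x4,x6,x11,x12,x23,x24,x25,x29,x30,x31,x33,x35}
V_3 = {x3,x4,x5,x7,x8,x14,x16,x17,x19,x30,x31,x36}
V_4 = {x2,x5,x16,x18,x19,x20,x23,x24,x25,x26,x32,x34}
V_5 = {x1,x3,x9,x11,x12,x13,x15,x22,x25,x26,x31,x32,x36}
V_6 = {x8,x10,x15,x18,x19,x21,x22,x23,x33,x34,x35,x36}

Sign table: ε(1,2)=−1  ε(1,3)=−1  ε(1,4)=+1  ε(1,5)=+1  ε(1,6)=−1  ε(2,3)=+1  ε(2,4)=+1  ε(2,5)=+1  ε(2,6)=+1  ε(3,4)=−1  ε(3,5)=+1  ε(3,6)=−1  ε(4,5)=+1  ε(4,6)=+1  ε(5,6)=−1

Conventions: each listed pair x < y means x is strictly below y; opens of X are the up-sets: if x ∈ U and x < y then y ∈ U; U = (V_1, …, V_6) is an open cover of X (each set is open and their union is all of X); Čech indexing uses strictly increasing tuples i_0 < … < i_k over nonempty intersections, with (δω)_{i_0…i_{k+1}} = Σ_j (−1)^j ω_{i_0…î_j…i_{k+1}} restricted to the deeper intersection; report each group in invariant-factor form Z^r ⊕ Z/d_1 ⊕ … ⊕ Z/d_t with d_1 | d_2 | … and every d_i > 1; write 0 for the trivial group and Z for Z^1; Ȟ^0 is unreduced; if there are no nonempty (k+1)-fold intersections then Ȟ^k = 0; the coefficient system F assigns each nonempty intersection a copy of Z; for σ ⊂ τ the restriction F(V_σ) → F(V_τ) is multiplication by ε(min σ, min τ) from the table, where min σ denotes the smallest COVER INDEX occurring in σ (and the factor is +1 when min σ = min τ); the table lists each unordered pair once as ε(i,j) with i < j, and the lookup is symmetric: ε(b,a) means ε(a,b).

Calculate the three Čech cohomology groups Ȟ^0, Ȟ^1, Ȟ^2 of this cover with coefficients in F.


nerve simplices:
  V12={x4,x6,x35} V13={x4,x5,x17} V14={x5,x20,x26} V15={x9,x15,x26} V16={x10,x15,x35} V23={x4,x30,x31} V24={x23,x24,x25} V25={x11,x12,x25,x31} V26={x23,x33,x35} V34={x5,x16,x19} V35={x3,x31,x36} V36={x8,x19,x36} V45={x25,x26,x32} V46={x18,x19,x23,x34} V56={x15,x22,x36}
  V123={x4} V126={x35} V134={x5} V145={x26} V156={x15} V235={x31} V245={x25} V246={x23} V346={x19} V356={x36}
C dims 6,15,10; δ0: rk 6, SNF 1^5·2; δ1: rk 9, SNF 1^9
degree 0: 6−6−0 = 0 → Ȟ^0 ≅ 0
degree 1: 15−9−6 = 0 plus torsion [2] → Ȟ^1 ≅ Z/2
degree 2: 10−0−9 = 1 → Ȟ^2 ≅ Z

Ȟ^0 ≅ 0, Ȟ^1 ≅ Z/2 and Ȟ^2 ≅ Z


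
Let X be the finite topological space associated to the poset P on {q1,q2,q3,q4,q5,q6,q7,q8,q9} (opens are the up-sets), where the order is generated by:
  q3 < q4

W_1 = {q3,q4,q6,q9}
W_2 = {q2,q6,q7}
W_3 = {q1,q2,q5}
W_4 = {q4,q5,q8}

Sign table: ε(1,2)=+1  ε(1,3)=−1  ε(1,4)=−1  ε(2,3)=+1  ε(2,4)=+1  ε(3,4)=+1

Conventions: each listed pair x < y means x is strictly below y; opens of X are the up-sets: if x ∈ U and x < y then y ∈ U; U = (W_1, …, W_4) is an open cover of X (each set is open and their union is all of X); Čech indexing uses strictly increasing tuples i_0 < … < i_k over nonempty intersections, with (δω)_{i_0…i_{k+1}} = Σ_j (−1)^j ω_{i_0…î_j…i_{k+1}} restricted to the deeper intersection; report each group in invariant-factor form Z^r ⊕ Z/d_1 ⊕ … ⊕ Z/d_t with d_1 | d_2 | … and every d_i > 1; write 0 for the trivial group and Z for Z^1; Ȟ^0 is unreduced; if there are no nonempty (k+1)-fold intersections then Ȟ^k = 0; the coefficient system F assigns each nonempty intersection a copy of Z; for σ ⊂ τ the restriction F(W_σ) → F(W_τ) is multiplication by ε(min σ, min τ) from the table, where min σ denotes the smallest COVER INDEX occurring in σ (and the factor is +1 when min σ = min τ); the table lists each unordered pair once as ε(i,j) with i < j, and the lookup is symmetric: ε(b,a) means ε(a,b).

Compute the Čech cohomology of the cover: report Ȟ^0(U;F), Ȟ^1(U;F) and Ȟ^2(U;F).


Ȟ^0 = 0; Ȟ^1 = Z/2; Ȟ^2 = 0

nerve simplices:
  W12={q6} W14={q4} W23={q2} W34={q5}
C dims 4,4; δ0: rk 4, SNF 1^3·2
degree 0: 4−4−0 = 0 → Ȟ^0 ≅ 0
degree 1: 4−0−4 = 0 plus torsion [2] → Ȟ^1 ≅ Z/2
degree 2: 0−0−0 = 0 → Ȟ^2 ≅ 0


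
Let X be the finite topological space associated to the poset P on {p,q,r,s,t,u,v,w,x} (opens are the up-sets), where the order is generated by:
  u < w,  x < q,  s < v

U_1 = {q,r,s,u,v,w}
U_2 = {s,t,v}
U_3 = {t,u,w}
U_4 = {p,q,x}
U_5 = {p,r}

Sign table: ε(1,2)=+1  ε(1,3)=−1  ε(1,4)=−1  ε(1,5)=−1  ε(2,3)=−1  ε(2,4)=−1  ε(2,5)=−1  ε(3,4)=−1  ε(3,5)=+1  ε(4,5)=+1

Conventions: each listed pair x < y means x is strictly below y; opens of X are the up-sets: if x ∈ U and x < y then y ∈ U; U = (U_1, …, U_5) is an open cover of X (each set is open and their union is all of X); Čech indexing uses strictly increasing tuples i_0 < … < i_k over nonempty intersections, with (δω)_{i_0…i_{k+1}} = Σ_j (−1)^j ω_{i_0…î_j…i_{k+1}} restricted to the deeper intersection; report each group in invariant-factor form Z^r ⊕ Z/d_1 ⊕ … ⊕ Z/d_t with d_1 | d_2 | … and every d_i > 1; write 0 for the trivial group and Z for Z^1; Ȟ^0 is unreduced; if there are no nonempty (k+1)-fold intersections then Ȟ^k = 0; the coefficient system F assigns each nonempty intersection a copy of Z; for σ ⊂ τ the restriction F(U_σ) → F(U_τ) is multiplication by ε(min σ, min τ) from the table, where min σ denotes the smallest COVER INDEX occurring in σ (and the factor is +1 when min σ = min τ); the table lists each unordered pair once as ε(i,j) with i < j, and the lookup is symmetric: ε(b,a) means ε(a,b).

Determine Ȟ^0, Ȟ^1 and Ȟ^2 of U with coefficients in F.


Ȟ^0 = Z; Ȟ^1 = Z^2; Ȟ^2 = 0

nonempty overlaps:
  U12={s,v} U13={u,w} U14={q} U15={r} U23={t} U45={p}
C dims 5,6; δ0: rk 4, SNF 1^4
degree 0: 5−4−0 = 1 → Ȟ^0 ≅ Z
degree 1: 6−0−4 = 2 → Ȟ^1 ≅ Z^2
degree 2: 0−0−0 = 0 → Ȟ^2 ≅ 0
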